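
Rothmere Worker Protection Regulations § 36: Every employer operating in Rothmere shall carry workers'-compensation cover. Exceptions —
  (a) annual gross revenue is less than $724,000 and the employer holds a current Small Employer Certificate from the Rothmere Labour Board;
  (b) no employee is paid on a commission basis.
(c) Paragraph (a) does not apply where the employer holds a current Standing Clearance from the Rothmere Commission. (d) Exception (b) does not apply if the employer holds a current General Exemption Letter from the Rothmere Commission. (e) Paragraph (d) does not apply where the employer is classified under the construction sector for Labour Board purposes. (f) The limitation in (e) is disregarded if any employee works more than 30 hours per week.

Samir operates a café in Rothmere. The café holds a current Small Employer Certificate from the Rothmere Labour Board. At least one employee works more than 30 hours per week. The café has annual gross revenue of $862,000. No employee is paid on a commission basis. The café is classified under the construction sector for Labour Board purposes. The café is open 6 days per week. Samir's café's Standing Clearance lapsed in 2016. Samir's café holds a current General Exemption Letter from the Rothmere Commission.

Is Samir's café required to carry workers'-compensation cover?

Yes — Samir's café must carry workers'-compensation cover.

Exception (a) fails — annual gross revenue is $862,000, not less than $724,000.
Exception (b) is satisfied on its face — no employee is paid on commission. But: (d) is triggered — a current General Exemption Letter is held. (e) would limit (d) — the café is classified under the construction sector — but (f) sets (e) aside: (f) is triggered — at least one employee exceeds 30 hours/week. So (b) is unavailable.
No exception displaces § 36.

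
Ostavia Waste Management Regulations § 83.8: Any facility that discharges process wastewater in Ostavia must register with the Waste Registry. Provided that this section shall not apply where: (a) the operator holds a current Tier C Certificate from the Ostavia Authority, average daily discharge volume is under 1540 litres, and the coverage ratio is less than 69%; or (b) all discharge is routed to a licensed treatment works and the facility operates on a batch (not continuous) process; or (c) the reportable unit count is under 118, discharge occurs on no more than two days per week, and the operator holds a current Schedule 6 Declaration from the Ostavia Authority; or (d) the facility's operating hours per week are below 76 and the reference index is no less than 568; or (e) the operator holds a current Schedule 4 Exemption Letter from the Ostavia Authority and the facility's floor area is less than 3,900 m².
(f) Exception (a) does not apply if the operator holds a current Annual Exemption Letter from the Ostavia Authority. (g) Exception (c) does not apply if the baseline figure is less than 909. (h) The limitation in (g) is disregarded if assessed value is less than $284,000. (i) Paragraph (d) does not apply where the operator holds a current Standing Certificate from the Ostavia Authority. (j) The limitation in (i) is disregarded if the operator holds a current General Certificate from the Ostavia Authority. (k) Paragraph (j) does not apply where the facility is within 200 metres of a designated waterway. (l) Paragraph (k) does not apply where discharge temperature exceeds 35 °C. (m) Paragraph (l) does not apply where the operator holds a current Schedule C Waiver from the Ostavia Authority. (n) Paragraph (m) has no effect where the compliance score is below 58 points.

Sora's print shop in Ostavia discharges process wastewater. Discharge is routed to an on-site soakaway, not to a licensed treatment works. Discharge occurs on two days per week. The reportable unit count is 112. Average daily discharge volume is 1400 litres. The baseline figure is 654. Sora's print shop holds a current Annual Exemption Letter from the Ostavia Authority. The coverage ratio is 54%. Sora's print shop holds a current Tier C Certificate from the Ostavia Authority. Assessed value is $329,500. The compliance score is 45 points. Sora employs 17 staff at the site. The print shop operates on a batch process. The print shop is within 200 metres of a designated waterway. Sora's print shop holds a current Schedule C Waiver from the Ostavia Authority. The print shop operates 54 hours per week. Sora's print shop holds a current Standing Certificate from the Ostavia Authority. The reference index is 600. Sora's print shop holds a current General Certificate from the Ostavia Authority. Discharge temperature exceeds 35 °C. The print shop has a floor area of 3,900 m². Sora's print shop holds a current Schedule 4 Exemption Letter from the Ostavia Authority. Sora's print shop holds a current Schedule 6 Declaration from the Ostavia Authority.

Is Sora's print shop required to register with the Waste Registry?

Exception (a): a current Tier C Certificate is held; average daily discharge volume is 1400 litres, under the 1540 litres limit; the coverage ratio is 54%, less than the 69% limit — every condition holds. But applying paragraph (f): (f) operates against (a): a current Annual Exemption Letter is held. Exception (a) does not apply.
Exception (b) fails — discharge is not routed to a licensed treatment works.
All of (c)'s requirements are met (the reportable unit count is 112, under the 118 limit; discharge occurs on no more than two days per week; a current Schedule 6 Declaration is held). But applying paragraphs (g)–(h): (g) operates against (c): the baseline figure is 654, less than the 909 limit. (h), which would lift (g), is not triggered — assessed value is $329,500, not less than $284,000. Exception (c) does not apply.
Exception (d): the facility's operating hours per week are 54, below the 76 limit; the reference index is 600, meeting the 568 threshold — every condition holds. Considering the limiting provisions: (i) would limit (d) — a current Standing Certificate is held — but (j) sets (i) aside: (j) operates against (i): a current General Certificate is held. (k) is triggered (the print shop is within 200 m of a designated waterway), but yields to (l): (l) operates against (k): discharge temperature exceeds 35 °C. (m) would limit (l) — a current Schedule C Waiver is held — but (n) sets (m) aside: (n) is triggered — the compliance score is 45 points, below the 58 points limit. (d) remains available.
Exception (e) fails — the facility's floor area is 3,900 m², not less than 3,900 m².

No — exception (d) applies; Sora's print shop is not required to register with the Waste Registry.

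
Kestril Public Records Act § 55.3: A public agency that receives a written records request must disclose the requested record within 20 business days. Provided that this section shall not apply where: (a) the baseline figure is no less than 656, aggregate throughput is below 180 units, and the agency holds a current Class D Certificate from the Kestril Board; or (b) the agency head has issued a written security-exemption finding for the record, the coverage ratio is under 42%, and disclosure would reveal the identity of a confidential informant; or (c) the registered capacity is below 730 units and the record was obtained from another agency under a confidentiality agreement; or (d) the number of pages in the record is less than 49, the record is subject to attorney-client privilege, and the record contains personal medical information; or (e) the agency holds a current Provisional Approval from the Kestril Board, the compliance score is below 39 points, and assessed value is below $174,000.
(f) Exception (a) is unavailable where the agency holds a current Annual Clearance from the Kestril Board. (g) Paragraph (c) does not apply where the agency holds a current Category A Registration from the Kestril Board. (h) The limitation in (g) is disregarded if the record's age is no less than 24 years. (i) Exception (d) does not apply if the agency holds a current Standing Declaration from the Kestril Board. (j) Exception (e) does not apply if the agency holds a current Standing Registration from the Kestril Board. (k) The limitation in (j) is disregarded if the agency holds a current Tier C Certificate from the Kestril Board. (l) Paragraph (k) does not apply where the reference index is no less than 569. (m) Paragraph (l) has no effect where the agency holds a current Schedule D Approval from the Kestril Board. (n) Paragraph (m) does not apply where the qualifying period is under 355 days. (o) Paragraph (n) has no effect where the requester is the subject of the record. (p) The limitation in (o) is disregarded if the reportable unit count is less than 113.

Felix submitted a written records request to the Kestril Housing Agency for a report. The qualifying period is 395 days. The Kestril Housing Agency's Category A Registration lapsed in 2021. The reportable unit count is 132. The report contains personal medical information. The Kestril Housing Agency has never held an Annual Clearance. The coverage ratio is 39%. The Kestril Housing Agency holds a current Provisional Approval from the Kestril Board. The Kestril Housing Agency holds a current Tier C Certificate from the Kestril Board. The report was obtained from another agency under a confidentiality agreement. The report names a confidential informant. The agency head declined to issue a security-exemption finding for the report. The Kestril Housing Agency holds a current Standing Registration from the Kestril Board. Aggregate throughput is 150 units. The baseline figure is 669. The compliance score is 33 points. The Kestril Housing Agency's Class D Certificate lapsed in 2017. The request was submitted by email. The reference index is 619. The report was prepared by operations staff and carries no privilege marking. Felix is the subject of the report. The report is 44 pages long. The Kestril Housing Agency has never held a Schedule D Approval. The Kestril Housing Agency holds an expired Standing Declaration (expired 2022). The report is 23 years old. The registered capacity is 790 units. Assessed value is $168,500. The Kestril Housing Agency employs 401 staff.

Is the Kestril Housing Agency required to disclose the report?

Exception (a) does not apply: no current Class D Certificate is held.
Exception (b) requires that the agency head has issued a written security-exemption finding for the record; but the agency head declined to issue a security-exemption finding, so (b) is unavailable.
Exception (c) fails — the registered capacity is 790 units, not below 730 units.
Exception (d) fails — the report carries no privilege marking.
Exception (e): a current Provisional Approval is held; the compliance score is 33 points, below the 39 points limit; assessed value is $168,500, below the $174,000 limit — every condition holds. But applying paragraphs (j)–(p): (j) operates — a current Standing Registration is held. (k) would limit (j) — a current Tier C Certificate is held — but (l) sets (k) aside: (l) is triggered — the reference index is 619, meeting the 569 threshold. (m), which would lift (l), is not engaged — no current Schedule D Approval is held. (e) is therefore removed.
No exception applies. The general rule governs.

Yes — the Kestril Housing Agency must disclose the report.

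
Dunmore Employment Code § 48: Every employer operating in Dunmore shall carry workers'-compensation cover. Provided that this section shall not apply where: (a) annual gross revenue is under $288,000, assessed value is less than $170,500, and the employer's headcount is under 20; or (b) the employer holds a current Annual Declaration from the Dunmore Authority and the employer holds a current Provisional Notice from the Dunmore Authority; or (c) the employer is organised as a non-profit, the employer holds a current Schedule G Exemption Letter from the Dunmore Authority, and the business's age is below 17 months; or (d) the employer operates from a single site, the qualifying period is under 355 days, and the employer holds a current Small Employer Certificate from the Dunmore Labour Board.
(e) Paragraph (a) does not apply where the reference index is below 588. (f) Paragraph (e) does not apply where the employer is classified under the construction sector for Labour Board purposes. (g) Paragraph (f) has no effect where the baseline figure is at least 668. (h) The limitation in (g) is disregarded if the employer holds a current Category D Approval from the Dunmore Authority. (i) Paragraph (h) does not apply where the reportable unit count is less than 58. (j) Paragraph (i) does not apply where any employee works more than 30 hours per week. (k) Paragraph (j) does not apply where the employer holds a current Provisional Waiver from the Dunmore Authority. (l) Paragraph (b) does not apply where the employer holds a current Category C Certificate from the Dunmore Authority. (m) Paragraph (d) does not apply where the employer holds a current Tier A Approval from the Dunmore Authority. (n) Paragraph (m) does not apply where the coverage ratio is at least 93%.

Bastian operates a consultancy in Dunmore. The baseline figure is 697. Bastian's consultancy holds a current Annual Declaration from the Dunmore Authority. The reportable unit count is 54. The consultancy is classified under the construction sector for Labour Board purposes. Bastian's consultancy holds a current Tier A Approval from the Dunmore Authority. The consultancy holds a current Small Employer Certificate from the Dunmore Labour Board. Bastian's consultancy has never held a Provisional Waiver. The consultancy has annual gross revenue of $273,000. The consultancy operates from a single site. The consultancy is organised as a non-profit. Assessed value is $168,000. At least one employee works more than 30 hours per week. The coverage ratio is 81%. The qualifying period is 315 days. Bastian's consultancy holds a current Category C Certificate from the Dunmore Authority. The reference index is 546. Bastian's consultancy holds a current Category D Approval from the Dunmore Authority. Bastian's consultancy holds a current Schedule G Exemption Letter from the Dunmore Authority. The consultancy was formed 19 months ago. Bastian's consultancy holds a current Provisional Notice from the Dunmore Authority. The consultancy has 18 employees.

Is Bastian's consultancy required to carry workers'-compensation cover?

No — exception (a) applies; Bastian's consultancy is not required to carry workers'-compensation cover.

Exception (a) is satisfied on its face — annual gross revenue is $273,000, under the $288,000 limit; assessed value is $168,000, less than the $170,500 limit; the employer's headcount is 18, under the 20 limit. Applying paragraphs (e)–(k): (e) is triggered (the reference index is 546, below the 588 limit), but is displaced by (f): (f) is triggered — the consultancy is classified under the construction sector. (g) would limit (f) — the baseline figure is 697, meeting the 668 threshold — but (h) sets (g) aside: (h) operates against (g): a current Category D Approval is held. (i) applies (the reportable unit count is 54, less than the 58 limit), but is overridden by (j): (j) operates against (i): at least one employee exceeds 30 hours/week. (k), which would lift (j), does not operate here — the Provisional Waiver is not current. So (a) applies.
All of (b)'s requirements are met (a current Annual Declaration is held; a current Provisional Notice is held). Turning to paragraph (l): (l) is triggered — a current Category C Certificate is held. Exception (b) does not apply.
Exception (c) fails — the business's age is 19 months, not below 17 months.
Exception (d): the employer operates from a single site; the qualifying period is 315 days, under the 355 days limit; a current Small Employer Certificate is held — every condition holds. But applying paragraphs (m)–(n): (m) operates against (d): a current Tier A Approval is held. (n) is not engaged (the coverage ratio is 81%, short of 93%), so (m) stands. (d) is therefore removed.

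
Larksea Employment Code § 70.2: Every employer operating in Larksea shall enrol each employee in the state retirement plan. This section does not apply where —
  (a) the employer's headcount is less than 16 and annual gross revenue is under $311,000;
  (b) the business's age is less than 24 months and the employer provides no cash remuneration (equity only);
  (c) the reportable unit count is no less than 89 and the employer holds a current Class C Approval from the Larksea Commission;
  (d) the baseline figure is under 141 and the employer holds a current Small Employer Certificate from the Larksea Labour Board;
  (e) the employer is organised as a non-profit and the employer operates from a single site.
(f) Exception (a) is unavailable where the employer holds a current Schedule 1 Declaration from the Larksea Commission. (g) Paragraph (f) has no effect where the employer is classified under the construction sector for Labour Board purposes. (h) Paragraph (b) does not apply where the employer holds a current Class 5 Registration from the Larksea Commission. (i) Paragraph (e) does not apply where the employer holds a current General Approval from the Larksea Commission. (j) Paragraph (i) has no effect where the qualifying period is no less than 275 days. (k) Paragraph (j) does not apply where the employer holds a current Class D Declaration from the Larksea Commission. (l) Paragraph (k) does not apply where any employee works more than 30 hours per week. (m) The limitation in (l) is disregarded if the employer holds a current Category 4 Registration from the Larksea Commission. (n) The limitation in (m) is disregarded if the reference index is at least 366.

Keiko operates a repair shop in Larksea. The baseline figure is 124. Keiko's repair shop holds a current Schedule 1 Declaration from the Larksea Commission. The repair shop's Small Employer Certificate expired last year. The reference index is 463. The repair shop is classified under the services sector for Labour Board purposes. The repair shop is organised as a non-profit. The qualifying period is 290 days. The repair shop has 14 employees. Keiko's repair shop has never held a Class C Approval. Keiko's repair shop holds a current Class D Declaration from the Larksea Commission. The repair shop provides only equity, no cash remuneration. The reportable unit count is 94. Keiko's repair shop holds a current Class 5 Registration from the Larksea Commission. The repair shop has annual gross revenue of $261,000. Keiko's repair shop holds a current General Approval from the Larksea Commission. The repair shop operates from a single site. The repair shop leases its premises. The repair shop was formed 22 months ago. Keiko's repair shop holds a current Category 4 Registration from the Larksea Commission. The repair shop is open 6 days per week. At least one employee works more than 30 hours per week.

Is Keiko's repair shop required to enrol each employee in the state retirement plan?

No — exception (e) applies; Keiko's repair shop is not required to enrol each employee in the state retirement plan.

Exception (a) is satisfied on its face — the employer's headcount is 14, less than the 16 limit; annual gross revenue is $261,000, under the $311,000 limit. But: (f) is engaged — a current Schedule 1 Declaration is held. (g), which would lift (f), is inapplicable — the repair shop is classified under the services sector. So (a) is unavailable.
All of (b)'s requirements are met (the business's age is 22 months, less than the 24 months limit; remuneration is equity-only). But: (h) operates — a current Class 5 Registration is held. (b) is therefore removed.
Exception (c) fails — the Class C Approval is not current.
Exception (d) does not apply: the Small Employer Certificate has expired.
Exception (e) is satisfied on its face — the employer is a non-profit; the employer operates from a single site. Applying paragraphs (i)–(n): (i) operates (a current General Approval is held), but is set aside by (j): (j) operates — the qualifying period is 290 days, meeting the 275 days threshold. (k) is triggered (a current Class D Declaration is held), but is set aside by (l): (l) operates against (k): at least one employee exceeds 30 hours/week. (m) would limit (l) — a current Category 4 Registration is held — but (n) sets (m) aside: (n) applies — the reference index is 463, meeting the 366 threshold. Exception (e) stands.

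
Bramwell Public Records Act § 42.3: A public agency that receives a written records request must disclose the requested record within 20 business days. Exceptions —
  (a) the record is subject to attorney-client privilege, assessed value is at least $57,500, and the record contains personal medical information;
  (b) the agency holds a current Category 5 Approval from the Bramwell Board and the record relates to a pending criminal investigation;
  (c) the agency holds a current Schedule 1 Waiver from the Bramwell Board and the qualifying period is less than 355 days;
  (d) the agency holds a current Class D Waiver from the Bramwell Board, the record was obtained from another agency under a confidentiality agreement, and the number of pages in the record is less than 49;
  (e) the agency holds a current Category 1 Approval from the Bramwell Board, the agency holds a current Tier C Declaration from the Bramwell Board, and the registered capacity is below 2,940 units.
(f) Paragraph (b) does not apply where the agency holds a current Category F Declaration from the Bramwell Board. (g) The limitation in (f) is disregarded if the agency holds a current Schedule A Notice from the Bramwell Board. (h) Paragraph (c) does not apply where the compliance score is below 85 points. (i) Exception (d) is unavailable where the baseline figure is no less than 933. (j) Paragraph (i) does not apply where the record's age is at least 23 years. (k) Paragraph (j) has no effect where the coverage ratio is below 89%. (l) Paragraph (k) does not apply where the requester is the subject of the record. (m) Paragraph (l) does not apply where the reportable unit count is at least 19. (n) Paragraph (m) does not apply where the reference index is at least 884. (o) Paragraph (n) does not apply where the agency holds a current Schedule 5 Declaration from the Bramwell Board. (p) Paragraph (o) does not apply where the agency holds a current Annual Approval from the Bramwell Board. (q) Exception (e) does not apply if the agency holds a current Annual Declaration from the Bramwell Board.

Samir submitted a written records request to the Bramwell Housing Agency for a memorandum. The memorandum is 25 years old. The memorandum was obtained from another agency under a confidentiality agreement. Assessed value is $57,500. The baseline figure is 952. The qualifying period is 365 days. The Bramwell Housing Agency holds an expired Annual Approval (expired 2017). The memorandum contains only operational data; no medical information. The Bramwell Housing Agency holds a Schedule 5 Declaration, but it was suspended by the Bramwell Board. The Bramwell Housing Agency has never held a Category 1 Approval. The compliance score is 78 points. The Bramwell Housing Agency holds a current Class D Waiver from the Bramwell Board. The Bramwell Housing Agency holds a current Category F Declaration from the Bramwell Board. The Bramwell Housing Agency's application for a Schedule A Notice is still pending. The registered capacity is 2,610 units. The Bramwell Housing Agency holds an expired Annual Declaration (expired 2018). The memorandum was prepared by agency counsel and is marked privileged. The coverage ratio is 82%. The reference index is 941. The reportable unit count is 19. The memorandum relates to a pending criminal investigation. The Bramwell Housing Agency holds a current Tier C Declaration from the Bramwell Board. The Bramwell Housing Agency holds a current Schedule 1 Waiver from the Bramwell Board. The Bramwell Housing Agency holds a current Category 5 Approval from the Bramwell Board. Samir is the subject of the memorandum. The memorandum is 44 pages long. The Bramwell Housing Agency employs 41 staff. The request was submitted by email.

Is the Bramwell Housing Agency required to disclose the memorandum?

Exception (a) fails — the memorandum contains only operational data.
All of (b)'s requirements are met (a current Category 5 Approval is held; the memorandum relates to a pending investigation). But applying paragraphs (f)–(g): (f) operates against (b): a current Category F Declaration is held. (g) does not operate here (there is no Schedule A Notice in force), so (f) stands. Exception (b) does not apply.
Exception (c) requires that the qualifying period is less than 355 days; but the qualifying period is 365 days, not less than 355 days, so (c) is unavailable.
All of (d)'s requirements are met (a current Class D Waiver is held; the memorandum was obtained under a confidentiality agreement; the number of pages in the record is 44, less than the 49 limit). Applying paragraphs (i)–(p): (i) would limit (d) — the baseline figure is 952, meeting the 933 threshold — but (j) sets (i) aside: (j) operates — the record's age is 25 years, meeting the 23 years threshold. (k) operates (the coverage ratio is 82%, below the 89% limit), but is set aside by (l): (l) operates against (k): Samir is the subject of the memorandum. (m) would limit (l) — the reportable unit count is 19, meeting the 19 threshold — but (n) sets (m) aside: (n) applies — the reference index is 941, meeting the 884 threshold. (o), which would lift (n), is not triggered — no current Schedule 5 Declaration is held. So (d) applies.
Exception (e) does not apply: the Category 1 Approval is not current.

No — exception (d) applies; the Bramwell Housing Agency is not required to disclose the memorandum.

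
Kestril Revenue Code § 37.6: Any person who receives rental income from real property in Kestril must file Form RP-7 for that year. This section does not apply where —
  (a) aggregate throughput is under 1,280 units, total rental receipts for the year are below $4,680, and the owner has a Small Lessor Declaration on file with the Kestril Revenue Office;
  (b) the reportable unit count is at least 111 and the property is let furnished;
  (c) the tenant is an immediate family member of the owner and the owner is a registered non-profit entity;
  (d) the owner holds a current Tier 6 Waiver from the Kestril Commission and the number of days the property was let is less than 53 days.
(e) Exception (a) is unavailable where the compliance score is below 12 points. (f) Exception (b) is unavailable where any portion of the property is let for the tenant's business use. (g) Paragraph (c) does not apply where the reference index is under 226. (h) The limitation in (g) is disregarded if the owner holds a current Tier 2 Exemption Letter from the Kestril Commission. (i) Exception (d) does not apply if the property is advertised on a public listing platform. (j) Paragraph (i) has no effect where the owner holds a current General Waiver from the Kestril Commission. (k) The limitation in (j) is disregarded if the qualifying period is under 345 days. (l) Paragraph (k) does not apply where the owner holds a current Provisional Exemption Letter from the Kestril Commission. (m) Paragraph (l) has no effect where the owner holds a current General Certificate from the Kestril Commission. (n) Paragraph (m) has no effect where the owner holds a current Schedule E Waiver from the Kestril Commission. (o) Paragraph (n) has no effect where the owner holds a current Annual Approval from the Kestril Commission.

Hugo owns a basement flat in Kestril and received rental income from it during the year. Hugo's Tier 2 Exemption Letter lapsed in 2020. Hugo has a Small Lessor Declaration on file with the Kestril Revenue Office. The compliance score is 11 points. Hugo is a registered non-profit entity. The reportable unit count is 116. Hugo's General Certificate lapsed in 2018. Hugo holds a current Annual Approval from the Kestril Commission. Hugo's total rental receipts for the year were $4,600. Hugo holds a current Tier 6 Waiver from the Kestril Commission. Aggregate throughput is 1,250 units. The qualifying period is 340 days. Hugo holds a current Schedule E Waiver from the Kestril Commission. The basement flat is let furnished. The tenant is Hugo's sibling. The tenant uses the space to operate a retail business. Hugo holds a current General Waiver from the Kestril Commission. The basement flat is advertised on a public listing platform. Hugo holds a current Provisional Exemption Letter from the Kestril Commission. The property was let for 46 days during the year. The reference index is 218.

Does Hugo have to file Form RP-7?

No — exception (d) applies; Hugo is not required to file Form RP-7.

All of (a)'s requirements are met (aggregate throughput is 1,250 units, under the 1,280 units limit; total rental receipts for the year are $4,600, below the $4,680 limit; a Small Lessor Declaration is on file). However, paragraph (e) must be considered: (e) operates against (a): the compliance score is 11 points, below the 12 points limit. Exception (a) does not apply.
Exception (b)'s conditions are all satisfied: the reportable unit count is 116, meeting the 111 threshold; the property is let furnished. Turning to paragraph (f): (f) operates — the space is let for business use. Exception (b) does not apply.
All of (c)'s requirements are met (the tenant is an immediate family member; Hugo is a registered non-profit). But applying paragraphs (g)–(h): (g) is triggered — the reference index is 218, under the 226 limit. (h), which would lift (g), is inapplicable — the Tier 2 Exemption Letter is not current. Exception (c) does not apply.
Exception (d)'s conditions are all satisfied: a current Tier 6 Waiver is held; the number of days the property was let is 46 days, less than the 53 days limit. Considering the limiting provisions: (i) operates (the property is publicly advertised), but is set aside by (j): (j) operates against (i): a current General Waiver is held. (k) would limit (j) — the qualifying period is 340 days, under the 345 days limit — but (l) sets (k) aside: (l) applies — a current Provisional Exemption Letter is held. (m) does not operate here (the General Certificate is not current), so (l) stands. So (d) applies.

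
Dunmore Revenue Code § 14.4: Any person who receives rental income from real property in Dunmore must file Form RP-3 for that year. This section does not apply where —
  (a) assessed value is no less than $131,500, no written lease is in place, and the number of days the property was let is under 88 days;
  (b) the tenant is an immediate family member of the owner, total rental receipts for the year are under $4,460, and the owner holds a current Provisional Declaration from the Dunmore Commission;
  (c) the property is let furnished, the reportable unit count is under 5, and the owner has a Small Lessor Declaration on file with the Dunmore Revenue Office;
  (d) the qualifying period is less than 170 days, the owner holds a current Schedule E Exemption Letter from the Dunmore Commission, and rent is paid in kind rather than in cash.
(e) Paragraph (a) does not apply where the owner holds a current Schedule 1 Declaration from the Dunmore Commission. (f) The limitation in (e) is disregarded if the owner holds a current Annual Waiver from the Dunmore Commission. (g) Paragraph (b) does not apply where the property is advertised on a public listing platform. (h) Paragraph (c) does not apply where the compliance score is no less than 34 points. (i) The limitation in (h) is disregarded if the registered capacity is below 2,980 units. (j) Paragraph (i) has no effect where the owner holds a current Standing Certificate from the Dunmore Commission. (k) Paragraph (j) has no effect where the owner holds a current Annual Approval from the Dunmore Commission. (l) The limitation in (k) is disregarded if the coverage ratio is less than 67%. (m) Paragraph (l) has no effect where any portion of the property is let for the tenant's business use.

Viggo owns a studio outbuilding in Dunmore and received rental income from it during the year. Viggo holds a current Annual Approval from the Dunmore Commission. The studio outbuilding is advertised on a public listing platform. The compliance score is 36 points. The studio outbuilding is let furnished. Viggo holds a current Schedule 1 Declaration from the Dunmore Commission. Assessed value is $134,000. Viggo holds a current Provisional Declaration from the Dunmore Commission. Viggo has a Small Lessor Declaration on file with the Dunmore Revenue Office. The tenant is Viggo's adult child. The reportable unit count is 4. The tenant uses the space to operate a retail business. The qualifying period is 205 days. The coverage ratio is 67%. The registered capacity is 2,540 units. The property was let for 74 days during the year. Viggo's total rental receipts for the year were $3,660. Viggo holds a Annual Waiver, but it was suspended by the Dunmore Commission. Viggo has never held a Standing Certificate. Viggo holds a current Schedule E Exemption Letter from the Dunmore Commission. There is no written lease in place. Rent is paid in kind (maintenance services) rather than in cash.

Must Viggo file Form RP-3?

Exception (a) is satisfied on its face — assessed value is $134,000, meeting the $131,500 threshold; there is no written lease; the number of days the property was let is 74 days, under the 88 days limit. However, paragraphs (e)–(f) must be considered: (e) is engaged — a current Schedule 1 Declaration is held. (f), which would lift (e), is inapplicable — the Annual Waiver is not current. Exception (a) does not apply.
Exception (b): the tenant is an immediate family member; total rental receipts for the year are $3,660, under the $4,460 limit; a current Provisional Declaration is held — every condition holds. Turning to paragraph (g): (g) operates — the property is publicly advertised. So (b) is unavailable.
Exception (c): the property is let furnished; the reportable unit count is 4, under the 5 limit; a Small Lessor Declaration is on file — every condition holds. Under paragraphs (h)–(m): (h) applies (the compliance score is 36 points, meeting the 34 points threshold), but yields to (i): (i) operates — the registered capacity is 2,540 units, below the 2,980 units limit. (j), which would lift (i), is not engaged — no current Standing Certificate is held. (c) remains available.
Exception (d) requires that the qualifying period is less than 170 days; but the qualifying period is 205 days, not less than 170 days, so (d) is unavailable.

No — exception (c) applies; Viggo is not required to file Form RP-3.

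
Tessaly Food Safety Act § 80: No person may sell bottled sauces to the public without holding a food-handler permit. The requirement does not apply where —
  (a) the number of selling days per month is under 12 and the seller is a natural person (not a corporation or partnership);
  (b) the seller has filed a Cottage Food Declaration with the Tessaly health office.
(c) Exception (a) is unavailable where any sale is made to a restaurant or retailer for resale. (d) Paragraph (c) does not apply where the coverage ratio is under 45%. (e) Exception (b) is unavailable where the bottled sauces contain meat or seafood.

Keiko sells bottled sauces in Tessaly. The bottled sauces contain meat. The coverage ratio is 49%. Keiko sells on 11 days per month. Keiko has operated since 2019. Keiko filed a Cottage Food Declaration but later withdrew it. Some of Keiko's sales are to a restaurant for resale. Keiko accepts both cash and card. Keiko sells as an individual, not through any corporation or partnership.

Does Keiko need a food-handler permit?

All of (a)'s requirements are met (the number of selling days per month is 11, under the 12 limit; the seller is a natural person). Turning to paragraphs (c)–(d): (c) operates against (a): some sales are to a restaurant for resale. (d) is inapplicable (the coverage ratio is 49%, not under 45%), so (c) stands. Exception (a) does not apply.
Exception (b) fails — the Cottage Food Declaration was withdrawn.
Every exception is unavailable, so the rule governs.

Yes — Keiko must hold a food-handler permit.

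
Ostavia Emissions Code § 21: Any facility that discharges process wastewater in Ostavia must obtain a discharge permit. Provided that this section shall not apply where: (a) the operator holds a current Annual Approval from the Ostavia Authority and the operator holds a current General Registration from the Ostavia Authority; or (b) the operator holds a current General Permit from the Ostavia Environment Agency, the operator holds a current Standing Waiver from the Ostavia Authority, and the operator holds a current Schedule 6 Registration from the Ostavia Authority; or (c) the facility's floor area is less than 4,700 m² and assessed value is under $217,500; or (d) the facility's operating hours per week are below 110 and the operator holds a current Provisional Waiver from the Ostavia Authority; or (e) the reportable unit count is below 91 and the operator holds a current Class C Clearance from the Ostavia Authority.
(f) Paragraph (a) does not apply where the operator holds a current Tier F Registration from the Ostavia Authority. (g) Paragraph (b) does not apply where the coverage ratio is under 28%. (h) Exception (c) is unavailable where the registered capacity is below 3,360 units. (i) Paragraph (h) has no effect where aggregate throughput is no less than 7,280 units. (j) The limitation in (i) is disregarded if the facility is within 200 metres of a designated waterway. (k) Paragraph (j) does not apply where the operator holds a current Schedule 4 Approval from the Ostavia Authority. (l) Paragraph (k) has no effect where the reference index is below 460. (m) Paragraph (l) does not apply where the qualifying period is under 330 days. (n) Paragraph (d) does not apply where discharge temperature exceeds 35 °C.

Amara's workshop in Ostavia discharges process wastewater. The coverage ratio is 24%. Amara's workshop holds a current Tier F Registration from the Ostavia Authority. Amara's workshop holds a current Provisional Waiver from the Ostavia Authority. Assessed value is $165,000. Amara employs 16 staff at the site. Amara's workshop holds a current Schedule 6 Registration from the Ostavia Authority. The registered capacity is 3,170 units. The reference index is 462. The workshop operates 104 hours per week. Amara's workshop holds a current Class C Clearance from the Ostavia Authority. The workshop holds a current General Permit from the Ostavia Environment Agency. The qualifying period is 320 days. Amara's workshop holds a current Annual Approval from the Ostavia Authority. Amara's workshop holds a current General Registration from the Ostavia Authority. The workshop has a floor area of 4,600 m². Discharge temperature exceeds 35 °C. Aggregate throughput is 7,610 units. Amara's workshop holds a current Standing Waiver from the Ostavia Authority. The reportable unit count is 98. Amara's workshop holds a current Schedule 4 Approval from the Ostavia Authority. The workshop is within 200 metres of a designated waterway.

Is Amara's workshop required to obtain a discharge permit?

No — exception (c) applies; Amara's workshop is not required to obtain a discharge permit.

Exception (a) is satisfied on its face — a current Annual Approval is held; a current General Registration is held. But: (f) operates — a current Tier F Registration is held. So (a) is unavailable.
All of (b)'s requirements are met (a current General Permit is held; a current Standing Waiver is held; a current Schedule 6 Registration is held). However, paragraph (g) must be considered: (g) operates against (b): the coverage ratio is 24%, under the 28% limit. Exception (b) does not apply.
Exception (c) is satisfied on its face — the facility's floor area is 4,600 m², less than the 4,700 m² limit; assessed value is $165,000, under the $217,500 limit. Considering the limiting provisions: (h) applies (the registered capacity is 3,170 units, below the 3,360 units limit), but is set aside by (i): (i) operates — aggregate throughput is 7,610 units, meeting the 7,280 units threshold. (j) would limit (i) — the workshop is within 200 m of a designated waterway — but (k) sets (j) aside: (k) applies — a current Schedule 4 Approval is held. (l), which would lift (k), does not operate here — the reference index is 462, not below 460. So (c) applies.
Exception (d) is satisfied on its face — the facility's operating hours per week are 104, below the 110 limit; a current Provisional Waiver is held. But applying paragraph (n): (n) operates against (d): discharge temperature exceeds 35 °C. Exception (d) does not apply.
Exception (e) fails — the reportable unit count is 98, not below 91.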